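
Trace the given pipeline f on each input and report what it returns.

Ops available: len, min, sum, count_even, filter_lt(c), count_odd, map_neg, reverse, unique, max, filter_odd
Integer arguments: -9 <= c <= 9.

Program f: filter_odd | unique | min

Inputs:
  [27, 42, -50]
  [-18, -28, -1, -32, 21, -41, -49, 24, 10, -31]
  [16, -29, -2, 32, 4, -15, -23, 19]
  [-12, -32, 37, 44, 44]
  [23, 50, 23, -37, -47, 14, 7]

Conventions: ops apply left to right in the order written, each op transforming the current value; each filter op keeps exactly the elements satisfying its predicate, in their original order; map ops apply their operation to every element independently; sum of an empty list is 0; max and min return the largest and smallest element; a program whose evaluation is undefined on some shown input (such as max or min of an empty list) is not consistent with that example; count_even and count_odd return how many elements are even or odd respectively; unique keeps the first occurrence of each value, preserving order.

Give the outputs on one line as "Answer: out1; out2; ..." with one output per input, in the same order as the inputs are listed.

Execution, op by op:
  [27, 42, -50] -> [27] -> [27] -> 27
  [-18, -28, -1, -32, 21, -41, -49, 24, 10, -31] -> [-1, 21, -41, -49, -31] -> [-1, 21, -41, -49, -31] -> -49
  [16, -29, -2, 32, 4, -15, -23, 19] -> [-29, -15, -23, 19] -> [-29, -15, -23, 19] -> -29
  [-12, -32, 37, 44, 44] -> [37] -> [37] -> 37
  [23, 50, 23, -37, -47, 14, 7] -> [23, 23, -37, -47, 7] -> [23, -37, -47, 7] -> -47

27; -49; -29; 37; -47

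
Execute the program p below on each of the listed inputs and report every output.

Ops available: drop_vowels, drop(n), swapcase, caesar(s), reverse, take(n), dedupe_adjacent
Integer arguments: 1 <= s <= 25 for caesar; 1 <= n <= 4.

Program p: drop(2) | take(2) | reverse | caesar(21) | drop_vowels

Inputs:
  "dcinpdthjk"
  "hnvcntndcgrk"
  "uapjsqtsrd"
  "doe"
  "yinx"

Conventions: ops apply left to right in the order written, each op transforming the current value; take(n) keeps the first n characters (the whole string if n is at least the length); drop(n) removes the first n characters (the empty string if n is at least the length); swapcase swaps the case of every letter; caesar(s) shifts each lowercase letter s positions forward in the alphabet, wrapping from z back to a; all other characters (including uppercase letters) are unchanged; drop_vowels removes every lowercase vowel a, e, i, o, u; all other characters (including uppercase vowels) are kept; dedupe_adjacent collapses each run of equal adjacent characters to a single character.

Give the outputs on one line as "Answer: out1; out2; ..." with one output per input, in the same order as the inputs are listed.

Execution, op by op:
  "dcinpdthjk" -> "inpdthjk" -> "in" -> "ni" -> "id" -> "d"
  "hnvcntndcgrk" -> "vcntndcgrk" -> "vc" -> "cv" -> "xq" -> "xq"
  "uapjsqtsrd" -> "pjsqtsrd" -> "pj" -> "jp" -> "ek" -> "k"
  "doe" -> "e" -> "e" -> "e" -> "z" -> "z"
  "yinx" -> "nx" -> "nx" -> "xn" -> "si" -> "s"

"d"; "xq"; "k"; "z"; "s"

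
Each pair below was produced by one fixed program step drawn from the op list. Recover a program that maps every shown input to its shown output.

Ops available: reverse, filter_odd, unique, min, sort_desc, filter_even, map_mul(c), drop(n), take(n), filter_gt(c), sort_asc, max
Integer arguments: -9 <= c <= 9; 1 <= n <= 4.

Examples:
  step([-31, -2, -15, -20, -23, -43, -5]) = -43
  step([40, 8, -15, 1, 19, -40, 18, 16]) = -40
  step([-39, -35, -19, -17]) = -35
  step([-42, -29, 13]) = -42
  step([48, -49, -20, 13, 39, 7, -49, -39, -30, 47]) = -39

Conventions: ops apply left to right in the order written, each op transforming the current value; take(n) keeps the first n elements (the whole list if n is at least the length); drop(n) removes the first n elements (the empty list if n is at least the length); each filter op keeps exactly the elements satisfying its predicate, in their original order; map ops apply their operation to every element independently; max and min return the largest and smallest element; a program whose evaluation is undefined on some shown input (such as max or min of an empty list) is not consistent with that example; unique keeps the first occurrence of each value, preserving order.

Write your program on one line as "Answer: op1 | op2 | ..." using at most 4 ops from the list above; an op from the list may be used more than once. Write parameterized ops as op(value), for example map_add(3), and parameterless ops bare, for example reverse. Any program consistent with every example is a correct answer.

reverse | take(3) | min

Check, running the answer program on each example:
  [-31, -2, -15, -20, -23, -43, -5] -> [-5, -43, -23, -20, -15, -2, -31] -> [-5, -43, -23] -> -43
  [40, 8, -15, 1, 19, -40, 18, 16] -> [16, 18, -40, 19, 1, -15, 8, 40] -> [16, 18, -40] -> -40
  [-39, -35, -19, -17] -> [-17, -19, -35, -39] -> [-17, -19, -35] -> -35
  [-42, -29, 13] -> [13, -29, -42] -> [13, -29, -42] -> -42
  [48, -49, -20, 13, 39, 7, -49, -39, -30, 47] -> [47, -30, -39, -49, 7, 39, 13, -20, -49, 48] -> [47, -30, -39] -> -39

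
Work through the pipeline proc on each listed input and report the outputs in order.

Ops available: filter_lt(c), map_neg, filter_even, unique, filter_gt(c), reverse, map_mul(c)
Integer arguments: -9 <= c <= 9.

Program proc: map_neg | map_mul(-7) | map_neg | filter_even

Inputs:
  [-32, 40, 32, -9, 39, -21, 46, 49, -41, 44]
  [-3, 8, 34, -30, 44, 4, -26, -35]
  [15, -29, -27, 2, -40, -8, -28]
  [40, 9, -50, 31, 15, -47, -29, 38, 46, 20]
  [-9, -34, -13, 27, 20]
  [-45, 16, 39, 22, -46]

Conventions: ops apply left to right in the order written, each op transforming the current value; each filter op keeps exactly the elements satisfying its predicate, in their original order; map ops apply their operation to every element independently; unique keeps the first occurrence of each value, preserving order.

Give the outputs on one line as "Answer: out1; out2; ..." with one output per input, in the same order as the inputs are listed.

Execution, op by op:
  [-32, 40, 32, -9, 39, -21, 46, 49, -41, 44] -> [32, -40, -32, 9, -39, 21, -46, -49, 41, -44] -> [-224, 280, 224, -63, 273, -147, 322, 343, -287, 308] -> [224, -280, -224, 63, -273, 147, -322, -343, 287, -308] -> [224, -280, -224, -322, -308]
  [-3, 8, 34, -30, 44, 4, -26, -35] -> [3, -8, -34, 30, -44, -4, 26, 35] -> [-21, 56, 238, -210, 308, 28, -182, -245] -> [21, -56, -238, 210, -308, -28, 182, 245] -> [-56, -238, 210, -308, -28, 182]
  [15, -29, -27, 2, -40, -8, -28] -> [-15, 29, 27, -2, 40, 8, 28] -> [105, -203, -189, 14, -280, -56, -196] -> [-105, 203, 189, -14, 280, 56, 196] -> [-14, 280, 56, 196]
  [40, 9, -50, 31, 15, -47, -29, 38, 46, 20] -> [-40, -9, 50, -31, -15, 47, 29, -38, -46, -20] -> [280, 63, -350, 217, 105, -329, -203, 266, 322, 140] -> [-280, -63, 350, -217, -105, 329, 203, -266, -322, -140] -> [-280, 350, -266, -322, -140]
  [-9, -34, -13, 27, 20] -> [9, 34, 13, -27, -20] -> [-63, -238, -91, 189, 140] -> [63, 238, 91, -189, -140] -> [238, -140]
  [-45, 16, 39, 22, -46] -> [45, -16, -39, -22, 46] -> [-315, 112, 273, 154, -322] -> [315, -112, -273, -154, 322] -> [-112, -154, 322]

[224, -280, -224, -322, -308]; [-56, -238, 210, -308, -28, 182]; [-14, 280, 56, 196]; [-280, 350, -266, -322, -140]; [238, -140]; [-112, -154, 322]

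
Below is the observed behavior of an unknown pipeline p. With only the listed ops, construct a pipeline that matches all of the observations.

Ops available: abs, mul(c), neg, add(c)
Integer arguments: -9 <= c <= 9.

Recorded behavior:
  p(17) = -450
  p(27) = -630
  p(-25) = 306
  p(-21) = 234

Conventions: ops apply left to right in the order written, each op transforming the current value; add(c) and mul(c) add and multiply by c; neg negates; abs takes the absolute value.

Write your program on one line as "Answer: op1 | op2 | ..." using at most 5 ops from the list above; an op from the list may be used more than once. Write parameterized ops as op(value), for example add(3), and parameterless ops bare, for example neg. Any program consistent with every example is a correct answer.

add(8) | mul(6) | mul(3) | neg

Check, running the answer program on each example:
  17 -> 25 -> 150 -> 450 -> -450
  27 -> 35 -> 210 -> 630 -> -630
  -25 -> -17 -> -102 -> -306 -> 306
  -21 -> -13 -> -78 -> -234 -> 234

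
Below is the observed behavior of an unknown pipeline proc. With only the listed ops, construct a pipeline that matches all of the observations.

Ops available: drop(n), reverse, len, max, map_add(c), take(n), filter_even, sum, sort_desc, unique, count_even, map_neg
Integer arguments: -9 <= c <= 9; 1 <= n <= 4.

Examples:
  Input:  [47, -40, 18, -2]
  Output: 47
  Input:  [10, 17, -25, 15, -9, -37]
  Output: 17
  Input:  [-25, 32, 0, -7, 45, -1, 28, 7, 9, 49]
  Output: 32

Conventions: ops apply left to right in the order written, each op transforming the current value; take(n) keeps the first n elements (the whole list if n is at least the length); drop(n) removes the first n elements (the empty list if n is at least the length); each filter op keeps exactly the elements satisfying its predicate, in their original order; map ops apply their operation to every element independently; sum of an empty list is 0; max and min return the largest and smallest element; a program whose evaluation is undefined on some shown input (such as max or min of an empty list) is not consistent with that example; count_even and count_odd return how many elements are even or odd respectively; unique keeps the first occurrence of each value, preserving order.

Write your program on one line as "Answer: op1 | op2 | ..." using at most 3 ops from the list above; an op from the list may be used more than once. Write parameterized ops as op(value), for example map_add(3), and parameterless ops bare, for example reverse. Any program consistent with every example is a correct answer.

take(3) | max

Check, running the answer program on each example:
  [47, -40, 18, -2] -> [47, -40, 18] -> 47
  [10, 17, -25, 15, -9, -37] -> [10, 17, -25] -> 17
  [-25, 32, 0, -7, 45, -1, 28, 7, 9, 49] -> [-25, 32, 0] -> 32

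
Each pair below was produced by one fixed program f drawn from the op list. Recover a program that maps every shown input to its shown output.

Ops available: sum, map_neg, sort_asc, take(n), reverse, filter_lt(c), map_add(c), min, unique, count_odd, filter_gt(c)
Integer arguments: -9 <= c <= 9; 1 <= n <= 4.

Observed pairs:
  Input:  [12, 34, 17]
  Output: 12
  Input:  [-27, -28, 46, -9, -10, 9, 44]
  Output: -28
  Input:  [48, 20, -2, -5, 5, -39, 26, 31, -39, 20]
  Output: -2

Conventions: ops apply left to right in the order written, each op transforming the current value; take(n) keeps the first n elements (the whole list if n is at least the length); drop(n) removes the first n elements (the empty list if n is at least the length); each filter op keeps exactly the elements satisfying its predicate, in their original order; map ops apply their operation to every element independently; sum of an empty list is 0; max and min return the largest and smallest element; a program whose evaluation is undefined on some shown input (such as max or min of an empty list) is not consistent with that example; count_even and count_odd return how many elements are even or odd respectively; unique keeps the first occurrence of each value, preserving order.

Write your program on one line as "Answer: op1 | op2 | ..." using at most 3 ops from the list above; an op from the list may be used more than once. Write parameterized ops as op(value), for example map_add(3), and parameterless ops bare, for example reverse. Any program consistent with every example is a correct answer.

take(3) | min

Check, running the answer program on each example:
  [12, 34, 17] -> [12, 34, 17] -> 12
  [-27, -28, 46, -9, -10, 9, 44] -> [-27, -28, 46] -> -28
  [48, 20, -2, -5, 5, -39, 26, 31, -39, 20] -> [48, 20, -2] -> -2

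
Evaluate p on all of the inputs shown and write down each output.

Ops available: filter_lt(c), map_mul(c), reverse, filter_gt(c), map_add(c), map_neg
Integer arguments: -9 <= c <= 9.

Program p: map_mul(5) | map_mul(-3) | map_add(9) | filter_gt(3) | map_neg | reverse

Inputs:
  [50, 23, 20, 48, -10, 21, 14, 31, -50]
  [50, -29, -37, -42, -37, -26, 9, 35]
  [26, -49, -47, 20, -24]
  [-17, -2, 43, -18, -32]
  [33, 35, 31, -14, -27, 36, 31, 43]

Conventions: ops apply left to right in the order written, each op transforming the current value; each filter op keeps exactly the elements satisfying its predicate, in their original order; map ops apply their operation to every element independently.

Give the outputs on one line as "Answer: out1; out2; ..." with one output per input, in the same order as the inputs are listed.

[-759, -159]; [-399, -564, -639, -564, -444]; [-369, -714, -744]; [-489, -279, -39, -264]; [-414, -219]

Execution, op by op:
  [50, 23, 20, 48, -10, 21, 14, 31, -50] -> [250, 115, 100, 240, -50, 105, 70, 155, -250] -> [-750, -345, -300, -720, 150, -315, -210, -465, 750] -> [-741, -336, -291, -711, 159, -306, -201, -456, 759] -> [159, 759] -> [-159, -759] -> [-759, -159]
  [50, -29, -37, -42, -37, -26, 9, 35] -> [250, -145, -185, -210, -185, -130, 45, 175] -> [-750, 435, 555, 630, 555, 390, -135, -525] -> [-741, 444, 564, 639, 564, 399, -126, -516] -> [444, 564, 639, 564, 399] -> [-444, -564, -639, -564, -399] -> [-399, -564, -639, -564, -444]
  [26, -49, -47, 20, -24] -> [130, -245, -235, 100, -120] -> [-390, 735, 705, -300, 360] -> [-381, 744, 714, -291, 369] -> [744, 714, 369] -> [-744, -714, -369] -> [-369, -714, -744]
  [-17, -2, 43, -18, -32] -> [-85, -10, 215, -90, -160] -> [255, 30, -645, 270, 480] -> [264, 39, -636, 279, 489] -> [264, 39, 279, 489] -> [-264, -39, -279, -489] -> [-489, -279, -39, -264]
  [33, 35, 31, -14, -27, 36, 31, 43] -> [165, 175, 155, -70, -135, 180, 155, 215] -> [-495, -525, -465, 210, 405, -540, -465, -645] -> [-486, -516, -456, 219, 414, -531, -456, -636] -> [219, 414] -> [-219, -414] -> [-414, -219]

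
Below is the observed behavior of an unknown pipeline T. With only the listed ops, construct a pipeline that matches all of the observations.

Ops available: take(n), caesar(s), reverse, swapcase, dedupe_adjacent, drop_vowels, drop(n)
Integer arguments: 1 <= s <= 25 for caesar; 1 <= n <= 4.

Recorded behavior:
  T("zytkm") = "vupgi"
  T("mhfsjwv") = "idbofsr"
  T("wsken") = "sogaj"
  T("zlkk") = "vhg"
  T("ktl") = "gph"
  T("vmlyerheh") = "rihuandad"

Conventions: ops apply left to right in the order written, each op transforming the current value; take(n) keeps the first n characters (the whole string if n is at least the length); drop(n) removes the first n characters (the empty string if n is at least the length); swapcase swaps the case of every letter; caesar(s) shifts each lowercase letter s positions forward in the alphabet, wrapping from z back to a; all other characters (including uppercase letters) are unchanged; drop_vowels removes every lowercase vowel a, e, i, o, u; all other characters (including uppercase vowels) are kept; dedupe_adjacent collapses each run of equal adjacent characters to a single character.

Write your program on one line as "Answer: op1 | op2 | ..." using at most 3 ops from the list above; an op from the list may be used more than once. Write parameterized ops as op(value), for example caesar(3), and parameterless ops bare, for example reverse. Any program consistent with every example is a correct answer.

caesar(8) | dedupe_adjacent | caesar(14)

Check, running the answer program on each example:
  "zytkm" -> "hgbsu" -> "hgbsu" -> "vupgi"
  "mhfsjwv" -> "upnared" -> "upnared" -> "idbofsr"
  "wsken" -> "easmv" -> "easmv" -> "sogaj"
  "zlkk" -> "htss" -> "hts" -> "vhg"
  "ktl" -> "sbt" -> "sbt" -> "gph"
  "vmlyerheh" -> "dutgmzpmp" -> "dutgmzpmp" -> "rihuandad"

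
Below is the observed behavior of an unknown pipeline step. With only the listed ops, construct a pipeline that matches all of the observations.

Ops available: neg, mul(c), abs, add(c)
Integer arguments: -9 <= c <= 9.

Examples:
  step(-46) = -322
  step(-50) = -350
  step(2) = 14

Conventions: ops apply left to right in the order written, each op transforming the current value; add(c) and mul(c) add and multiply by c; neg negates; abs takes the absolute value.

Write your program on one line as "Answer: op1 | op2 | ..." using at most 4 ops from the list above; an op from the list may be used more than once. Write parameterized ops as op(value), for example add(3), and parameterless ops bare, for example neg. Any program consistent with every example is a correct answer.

neg | mul(7) | neg

Check, running the answer program on each example:
  -46 -> 46 -> 322 -> -322
  -50 -> 50 -> 350 -> -350
  2 -> -2 -> -14 -> 14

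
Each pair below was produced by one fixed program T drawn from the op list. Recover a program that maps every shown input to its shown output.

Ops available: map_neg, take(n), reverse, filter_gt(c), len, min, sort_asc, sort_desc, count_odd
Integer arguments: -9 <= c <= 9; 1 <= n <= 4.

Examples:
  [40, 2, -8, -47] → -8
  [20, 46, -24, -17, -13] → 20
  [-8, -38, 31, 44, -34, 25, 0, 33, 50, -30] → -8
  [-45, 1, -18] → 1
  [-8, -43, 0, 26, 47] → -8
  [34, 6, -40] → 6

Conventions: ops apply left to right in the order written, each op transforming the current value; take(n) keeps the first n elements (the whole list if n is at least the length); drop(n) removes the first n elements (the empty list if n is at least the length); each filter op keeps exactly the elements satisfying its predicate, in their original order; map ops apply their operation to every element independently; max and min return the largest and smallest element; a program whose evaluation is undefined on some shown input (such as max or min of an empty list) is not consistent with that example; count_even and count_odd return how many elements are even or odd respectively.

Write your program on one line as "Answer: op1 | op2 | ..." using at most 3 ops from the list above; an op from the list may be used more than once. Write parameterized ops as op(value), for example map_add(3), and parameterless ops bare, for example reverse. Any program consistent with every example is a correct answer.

filter_gt(-9) | reverse | min

Check, running the answer program on each example:
  [40, 2, -8, -47] -> [40, 2, -8] -> [-8, 2, 40] -> -8
  [20, 46, -24, -17, -13] -> [20, 46] -> [46, 20] -> 20
  [-8, -38, 31, 44, -34, 25, 0, 33, 50, -30] -> [-8, 31, 44, 25, 0, 33, 50] -> [50, 33, 0, 25, 44, 31, -8] -> -8
  [-45, 1, -18] -> [1] -> [1] -> 1
  [-8, -43, 0, 26, 47] -> [-8, 0, 26, 47] -> [47, 26, 0, -8] -> -8
  [34, 6, -40] -> [34, 6] -> [6, 34] -> 6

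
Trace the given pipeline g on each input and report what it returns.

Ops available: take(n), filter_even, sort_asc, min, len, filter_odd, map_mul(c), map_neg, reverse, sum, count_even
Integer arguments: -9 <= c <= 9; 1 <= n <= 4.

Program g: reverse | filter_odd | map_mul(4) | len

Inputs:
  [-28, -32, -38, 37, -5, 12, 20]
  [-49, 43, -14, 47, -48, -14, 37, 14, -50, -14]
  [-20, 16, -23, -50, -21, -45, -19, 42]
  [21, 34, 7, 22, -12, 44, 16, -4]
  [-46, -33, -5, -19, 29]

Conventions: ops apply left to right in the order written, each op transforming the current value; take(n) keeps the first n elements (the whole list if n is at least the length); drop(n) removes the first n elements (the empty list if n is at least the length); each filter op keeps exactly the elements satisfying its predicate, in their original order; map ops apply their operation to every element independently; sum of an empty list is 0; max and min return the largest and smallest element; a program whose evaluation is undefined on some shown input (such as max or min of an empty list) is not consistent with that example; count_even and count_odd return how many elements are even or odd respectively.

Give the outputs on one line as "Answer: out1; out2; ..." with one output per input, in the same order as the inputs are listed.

2; 4; 4; 2; 4

Execution, op by op:
  [-28, -32, -38, 37, -5, 12, 20] -> [20, 12, -5, 37, -38, -32, -28] -> [-5, 37] -> [-20, 148] -> 2
  [-49, 43, -14, 47, -48, -14, 37, 14, -50, -14] -> [-14, -50, 14, 37, -14, -48, 47, -14, 43, -49] -> [37, 47, 43, -49] -> [148, 188, 172, -196] -> 4
  [-20, 16, -23, -50, -21, -45, -19, 42] -> [42, -19, -45, -21, -50, -23, 16, -20] -> [-19, -45, -21, -23] -> [-76, -180, -84, -92] -> 4
  [21, 34, 7, 22, -12, 44, 16, -4] -> [-4, 16, 44, -12, 22, 7, 34, 21] -> [7, 21] -> [28, 84] -> 2
  [-46, -33, -5, -19, 29] -> [29, -19, -5, -33, -46] -> [29, -19, -5, -33] -> [116, -76, -20, -132] -> 4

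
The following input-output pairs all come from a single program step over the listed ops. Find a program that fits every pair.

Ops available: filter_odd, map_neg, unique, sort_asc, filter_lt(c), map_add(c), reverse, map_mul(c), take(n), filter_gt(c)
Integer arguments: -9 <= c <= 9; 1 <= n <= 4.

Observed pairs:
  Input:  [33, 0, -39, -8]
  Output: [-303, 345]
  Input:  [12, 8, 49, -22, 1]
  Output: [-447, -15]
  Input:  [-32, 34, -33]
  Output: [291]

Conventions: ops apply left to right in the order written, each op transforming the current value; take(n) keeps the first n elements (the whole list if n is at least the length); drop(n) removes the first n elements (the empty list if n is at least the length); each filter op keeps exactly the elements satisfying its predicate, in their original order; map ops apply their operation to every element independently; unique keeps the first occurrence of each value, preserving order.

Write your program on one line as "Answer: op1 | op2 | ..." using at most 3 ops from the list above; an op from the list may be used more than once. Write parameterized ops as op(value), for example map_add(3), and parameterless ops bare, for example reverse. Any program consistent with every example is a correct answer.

filter_odd | map_mul(-9) | map_add(-6)

Check, running the answer program on each example:
  [33, 0, -39, -8] -> [33, -39] -> [-297, 351] -> [-303, 345]
  [12, 8, 49, -22, 1] -> [49, 1] -> [-441, -9] -> [-447, -15]
  [-32, 34, -33] -> [-33] -> [297] -> [291]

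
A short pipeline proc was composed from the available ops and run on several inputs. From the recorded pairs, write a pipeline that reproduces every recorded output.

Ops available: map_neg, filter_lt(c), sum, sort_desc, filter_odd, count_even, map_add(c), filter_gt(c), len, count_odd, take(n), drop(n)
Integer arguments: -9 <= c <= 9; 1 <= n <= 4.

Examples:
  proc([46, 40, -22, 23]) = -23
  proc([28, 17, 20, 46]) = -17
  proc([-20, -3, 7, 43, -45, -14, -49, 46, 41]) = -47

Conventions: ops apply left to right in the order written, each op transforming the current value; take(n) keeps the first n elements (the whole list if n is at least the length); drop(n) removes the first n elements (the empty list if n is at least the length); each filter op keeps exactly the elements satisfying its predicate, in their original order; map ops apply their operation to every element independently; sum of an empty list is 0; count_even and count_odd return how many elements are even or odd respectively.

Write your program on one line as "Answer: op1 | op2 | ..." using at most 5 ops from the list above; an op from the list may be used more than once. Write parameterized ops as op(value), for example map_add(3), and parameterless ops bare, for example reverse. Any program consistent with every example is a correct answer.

map_neg | filter_lt(5) | filter_odd | take(3) | sum

Check, running the answer program on each example:
  [46, 40, -22, 23] -> [-46, -40, 22, -23] -> [-46, -40, -23] -> [-23] -> [-23] -> -23
  [28, 17, 20, 46] -> [-28, -17, -20, -46] -> [-28, -17, -20, -46] -> [-17] -> [-17] -> -17
  [-20, -3, 7, 43, -45, -14, -49, 46, 41] -> [20, 3, -7, -43, 45, 14, 49, -46, -41] -> [3, -7, -43, -46, -41] -> [3, -7, -43, -41] -> [3, -7, -43] -> -47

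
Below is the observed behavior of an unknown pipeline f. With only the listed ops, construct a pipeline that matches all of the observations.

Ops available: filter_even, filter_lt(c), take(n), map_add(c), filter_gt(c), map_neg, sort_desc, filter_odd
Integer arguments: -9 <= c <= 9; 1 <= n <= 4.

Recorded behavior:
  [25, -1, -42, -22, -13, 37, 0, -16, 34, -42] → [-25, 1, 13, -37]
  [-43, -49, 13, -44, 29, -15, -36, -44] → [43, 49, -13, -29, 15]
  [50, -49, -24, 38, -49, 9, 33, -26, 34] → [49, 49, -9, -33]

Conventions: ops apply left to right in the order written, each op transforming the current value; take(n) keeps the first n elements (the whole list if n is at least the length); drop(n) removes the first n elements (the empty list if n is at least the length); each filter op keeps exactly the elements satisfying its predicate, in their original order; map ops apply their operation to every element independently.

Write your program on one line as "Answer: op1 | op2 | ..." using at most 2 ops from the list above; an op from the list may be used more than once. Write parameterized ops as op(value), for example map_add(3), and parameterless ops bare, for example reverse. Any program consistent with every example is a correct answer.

map_neg | filter_odd

Check, running the answer program on each example:
  [25, -1, -42, -22, -13, 37, 0, -16, 34, -42] -> [-25, 1, 42, 22, 13, -37, 0, 16, -34, 42] -> [-25, 1, 13, -37]
  [-43, -49, 13, -44, 29, -15, -36, -44] -> [43, 49, -13, 44, -29, 15, 36, 44] -> [43, 49, -13, -29, 15]
  [50, -49, -24, 38, -49, 9, 33, -26, 34] -> [-50, 49, 24, -38, 49, -9, -33, 26, -34] -> [49, 49, -9, -33]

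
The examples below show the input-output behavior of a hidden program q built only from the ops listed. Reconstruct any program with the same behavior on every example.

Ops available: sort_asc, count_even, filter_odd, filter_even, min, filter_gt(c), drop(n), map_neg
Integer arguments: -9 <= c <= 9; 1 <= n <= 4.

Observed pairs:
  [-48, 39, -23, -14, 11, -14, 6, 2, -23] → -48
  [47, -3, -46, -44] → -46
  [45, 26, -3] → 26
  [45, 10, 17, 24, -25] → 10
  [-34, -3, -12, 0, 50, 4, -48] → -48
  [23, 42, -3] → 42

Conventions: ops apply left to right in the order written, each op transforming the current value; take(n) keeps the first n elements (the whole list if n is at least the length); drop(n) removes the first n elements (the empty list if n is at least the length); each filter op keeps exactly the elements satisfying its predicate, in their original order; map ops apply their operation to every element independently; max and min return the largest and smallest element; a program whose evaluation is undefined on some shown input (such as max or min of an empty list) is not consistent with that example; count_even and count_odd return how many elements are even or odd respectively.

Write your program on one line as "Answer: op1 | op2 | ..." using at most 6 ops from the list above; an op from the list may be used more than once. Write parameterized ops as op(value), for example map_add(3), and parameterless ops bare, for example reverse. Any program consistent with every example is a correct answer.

sort_asc | map_neg | sort_asc | map_neg | filter_even | min

Check, running the answer program on each example:
  [-48, 39, -23, -14, 11, -14, 6, 2, -23] -> [-48, -23, -23, -14, -14, 2, 6, 11, 39] -> [48, 23, 23, 14, 14, -2, -6, -11, -39] -> [-39, -11, -6, -2, 14, 14, 23, 23, 48] -> [39, 11, 6, 2, -14, -14, -23, -23, -48] -> [6, 2, -14, -14, -48] -> -48
  [47, -3, -46, -44] -> [-46, -44, -3, 47] -> [46, 44, 3, -47] -> [-47, 3, 44, 46] -> [47, -3, -44, -46] -> [-44, -46] -> -46
  [45, 26, -3] -> [-3, 26, 45] -> [3, -26, -45] -> [-45, -26, 3] -> [45, 26, -3] -> [26] -> 26
  [45, 10, 17, 24, -25] -> [-25, 10, 17, 24, 45] -> [25, -10, -17, -24, -45] -> [-45, -24, -17, -10, 25] -> [45, 24, 17, 10, -25] -> [24, 10] -> 10
  [-34, -3, -12, 0, 50, 4, -48] -> [-48, -34, -12, -3, 0, 4, 50] -> [48, 34, 12, 3, 0, -4, -50] -> [-50, -4, 0, 3, 12, 34, 48] -> [50, 4, 0, -3, -12, -34, -48] -> [50, 4, 0, -12, -34, -48] -> -48
  [23, 42, -3] -> [-3, 23, 42] -> [3, -23, -42] -> [-42, -23, 3] -> [42, 23, -3] -> [42] -> 42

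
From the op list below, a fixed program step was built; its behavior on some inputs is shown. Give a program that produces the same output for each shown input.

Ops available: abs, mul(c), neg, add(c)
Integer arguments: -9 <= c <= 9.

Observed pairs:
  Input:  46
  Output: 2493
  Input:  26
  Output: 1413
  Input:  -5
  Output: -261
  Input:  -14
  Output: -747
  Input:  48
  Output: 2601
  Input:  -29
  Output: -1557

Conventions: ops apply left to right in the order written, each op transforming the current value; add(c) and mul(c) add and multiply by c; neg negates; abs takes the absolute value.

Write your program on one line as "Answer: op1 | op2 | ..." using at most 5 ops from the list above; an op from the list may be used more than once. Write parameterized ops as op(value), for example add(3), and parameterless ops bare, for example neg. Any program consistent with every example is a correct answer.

mul(6) | neg | add(-1) | mul(-9)

Check, running the answer program on each example:
  46 -> 276 -> -276 -> -277 -> 2493
  26 -> 156 -> -156 -> -157 -> 1413
  -5 -> -30 -> 30 -> 29 -> -261
  -14 -> -84 -> 84 -> 83 -> -747
  48 -> 288 -> -288 -> -289 -> 2601
  -29 -> -174 -> 174 -> 173 -> -1557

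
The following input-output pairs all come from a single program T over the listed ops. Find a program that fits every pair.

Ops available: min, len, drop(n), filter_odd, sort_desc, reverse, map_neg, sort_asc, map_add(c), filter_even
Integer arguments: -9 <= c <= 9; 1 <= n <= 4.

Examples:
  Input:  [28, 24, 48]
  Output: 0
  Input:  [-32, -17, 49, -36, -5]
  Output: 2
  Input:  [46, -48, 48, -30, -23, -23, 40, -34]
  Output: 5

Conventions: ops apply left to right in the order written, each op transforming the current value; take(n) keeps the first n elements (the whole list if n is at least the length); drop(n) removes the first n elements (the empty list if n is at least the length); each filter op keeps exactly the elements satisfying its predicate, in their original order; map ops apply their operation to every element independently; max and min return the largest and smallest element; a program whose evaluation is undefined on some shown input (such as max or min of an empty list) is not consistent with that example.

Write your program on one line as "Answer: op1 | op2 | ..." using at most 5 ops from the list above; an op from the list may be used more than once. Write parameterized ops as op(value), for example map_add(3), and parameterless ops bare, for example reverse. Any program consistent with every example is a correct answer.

map_add(-7) | sort_asc | drop(3) | map_neg | len

Check, running the answer program on each example:
  [28, 24, 48] -> [21, 17, 41] -> [17, 21, 41] -> [] -> [] -> 0
  [-32, -17, 49, -36, -5] -> [-39, -24, 42, -43, -12] -> [-43, -39, -24, -12, 42] -> [-12, 42] -> [12, -42] -> 2
  [46, -48, 48, -30, -23, -23, 40, -34] -> [39, -55, 41, -37, -30, -30, 33, -41] -> [-55, -41, -37, -30, -30, 33, 39, 41] -> [-30, -30, 33, 39, 41] -> [30, 30, -33, -39, -41] -> 5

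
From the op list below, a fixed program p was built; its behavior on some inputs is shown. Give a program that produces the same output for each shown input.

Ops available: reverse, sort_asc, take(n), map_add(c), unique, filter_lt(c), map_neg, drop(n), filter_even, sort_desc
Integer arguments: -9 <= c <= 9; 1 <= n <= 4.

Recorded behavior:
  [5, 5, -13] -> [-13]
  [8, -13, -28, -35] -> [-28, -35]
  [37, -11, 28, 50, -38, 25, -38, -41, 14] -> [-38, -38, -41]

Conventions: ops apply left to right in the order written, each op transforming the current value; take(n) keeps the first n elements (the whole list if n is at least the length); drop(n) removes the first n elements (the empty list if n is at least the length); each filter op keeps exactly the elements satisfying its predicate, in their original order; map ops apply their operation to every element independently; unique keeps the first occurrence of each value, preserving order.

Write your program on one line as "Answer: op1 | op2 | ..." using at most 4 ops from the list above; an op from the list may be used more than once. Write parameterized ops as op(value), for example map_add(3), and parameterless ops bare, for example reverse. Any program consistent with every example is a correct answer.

map_add(2) | drop(2) | filter_lt(2) | map_add(-2)

Check, running the answer program on each example:
  [5, 5, -13] -> [7, 7, -11] -> [-11] -> [-11] -> [-13]
  [8, -13, -28, -35] -> [10, -11, -26, -33] -> [-26, -33] -> [-26, -33] -> [-28, -35]
  [37, -11, 28, 50, -38, 25, -38, -41, 14] -> [39, -9, 30, 52, -36, 27, -36, -39, 16] -> [30, 52, -36, 27, -36, -39, 16] -> [-36, -36, -39] -> [-38, -38, -41]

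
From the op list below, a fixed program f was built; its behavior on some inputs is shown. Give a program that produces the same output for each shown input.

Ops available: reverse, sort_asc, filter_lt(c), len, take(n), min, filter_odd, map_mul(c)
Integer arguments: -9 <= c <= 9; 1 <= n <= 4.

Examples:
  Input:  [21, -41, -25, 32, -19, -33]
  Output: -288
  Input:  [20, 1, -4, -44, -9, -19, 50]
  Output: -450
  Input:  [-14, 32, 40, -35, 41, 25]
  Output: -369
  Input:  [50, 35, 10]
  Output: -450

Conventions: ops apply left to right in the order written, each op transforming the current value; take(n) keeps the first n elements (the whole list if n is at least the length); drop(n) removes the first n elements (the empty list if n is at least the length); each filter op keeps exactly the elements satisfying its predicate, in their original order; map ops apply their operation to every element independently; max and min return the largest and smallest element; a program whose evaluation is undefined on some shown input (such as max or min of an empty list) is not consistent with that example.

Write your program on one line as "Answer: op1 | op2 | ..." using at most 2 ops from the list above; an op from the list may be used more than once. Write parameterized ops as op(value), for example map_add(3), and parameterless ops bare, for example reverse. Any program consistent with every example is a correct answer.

map_mul(-9) | min

Check, running the answer program on each example:
  [21, -41, -25, 32, -19, -33] -> [-189, 369, 225, -288, 171, 297] -> -288
  [20, 1, -4, -44, -9, -19, 50] -> [-180, -9, 36, 396, 81, 171, -450] -> -450
  [-14, 32, 40, -35, 41, 25] -> [126, -288, -360, 315, -369, -225] -> -369
  [50, 35, 10] -> [-450, -315, -90] -> -450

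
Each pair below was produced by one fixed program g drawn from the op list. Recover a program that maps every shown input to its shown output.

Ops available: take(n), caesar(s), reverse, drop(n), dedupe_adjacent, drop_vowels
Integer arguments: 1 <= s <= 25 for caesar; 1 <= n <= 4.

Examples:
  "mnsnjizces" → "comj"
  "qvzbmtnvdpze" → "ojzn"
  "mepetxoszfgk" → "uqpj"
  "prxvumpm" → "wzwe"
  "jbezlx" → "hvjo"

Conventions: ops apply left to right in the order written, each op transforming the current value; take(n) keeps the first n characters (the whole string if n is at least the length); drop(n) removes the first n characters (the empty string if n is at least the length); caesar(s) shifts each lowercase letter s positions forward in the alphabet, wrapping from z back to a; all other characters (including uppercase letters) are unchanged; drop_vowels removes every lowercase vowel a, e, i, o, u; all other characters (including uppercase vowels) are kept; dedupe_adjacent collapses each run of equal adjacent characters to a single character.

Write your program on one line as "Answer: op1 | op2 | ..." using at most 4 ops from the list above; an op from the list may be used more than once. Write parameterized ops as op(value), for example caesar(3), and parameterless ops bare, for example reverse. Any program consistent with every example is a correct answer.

reverse | caesar(10) | take(4)

Check, running the answer program on each example:
  "mnsnjizces" -> "seczijnsnm" -> "comjstxcxw" -> "comj"
  "qvzbmtnvdpze" -> "ezpdvntmbzvq" -> "ojznfxdwljfa" -> "ojzn"
  "mepetxoszfgk" -> "kgfzsoxtepem" -> "uqpjcyhdozow" -> "uqpj"
  "prxvumpm" -> "mpmuvxrp" -> "wzwefhbz" -> "wzwe"
  "jbezlx" -> "xlzebj" -> "hvjolt" -> "hvjo"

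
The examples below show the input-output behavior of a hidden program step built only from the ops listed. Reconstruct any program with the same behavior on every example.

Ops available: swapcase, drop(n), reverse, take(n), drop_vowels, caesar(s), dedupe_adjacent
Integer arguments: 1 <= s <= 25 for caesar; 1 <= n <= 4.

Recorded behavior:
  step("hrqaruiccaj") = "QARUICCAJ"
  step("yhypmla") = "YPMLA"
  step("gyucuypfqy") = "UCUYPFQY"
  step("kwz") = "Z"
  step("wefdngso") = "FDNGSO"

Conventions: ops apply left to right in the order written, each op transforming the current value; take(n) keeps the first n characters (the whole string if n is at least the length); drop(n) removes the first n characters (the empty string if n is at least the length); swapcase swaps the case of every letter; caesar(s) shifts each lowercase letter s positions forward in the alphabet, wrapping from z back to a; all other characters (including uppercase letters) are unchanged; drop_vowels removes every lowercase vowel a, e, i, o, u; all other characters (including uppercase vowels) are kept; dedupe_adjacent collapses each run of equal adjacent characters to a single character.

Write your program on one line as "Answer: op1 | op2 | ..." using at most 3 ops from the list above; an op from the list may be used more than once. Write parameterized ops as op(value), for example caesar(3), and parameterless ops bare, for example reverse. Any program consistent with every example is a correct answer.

swapcase | drop(2)

Check, running the answer program on each example:
  "hrqaruiccaj" -> "HRQARUICCAJ" -> "QARUICCAJ"
  "yhypmla" -> "YHYPMLA" -> "YPMLA"
  "gyucuypfqy" -> "GYUCUYPFQY" -> "UCUYPFQY"
  "kwz" -> "KWZ" -> "Z"
  "wefdngso" -> "WEFDNGSO" -> "FDNGSO"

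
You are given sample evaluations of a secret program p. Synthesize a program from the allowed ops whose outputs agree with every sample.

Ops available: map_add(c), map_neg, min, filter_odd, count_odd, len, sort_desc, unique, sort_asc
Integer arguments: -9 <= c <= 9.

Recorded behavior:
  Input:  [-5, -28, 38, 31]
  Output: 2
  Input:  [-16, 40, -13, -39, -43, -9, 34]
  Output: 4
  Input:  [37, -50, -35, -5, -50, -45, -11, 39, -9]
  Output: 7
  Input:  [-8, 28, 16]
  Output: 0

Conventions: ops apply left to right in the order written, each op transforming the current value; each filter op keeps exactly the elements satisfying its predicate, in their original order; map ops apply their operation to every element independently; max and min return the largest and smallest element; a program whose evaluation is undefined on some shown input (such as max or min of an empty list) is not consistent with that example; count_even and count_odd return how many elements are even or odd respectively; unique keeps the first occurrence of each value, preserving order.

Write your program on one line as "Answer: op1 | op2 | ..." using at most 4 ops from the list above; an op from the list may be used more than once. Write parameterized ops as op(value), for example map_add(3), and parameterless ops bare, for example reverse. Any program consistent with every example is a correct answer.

sort_asc | unique | filter_odd | len

Check, running the answer program on each example:
  [-5, -28, 38, 31] -> [-28, -5, 31, 38] -> [-28, -5, 31, 38] -> [-5, 31] -> 2
  [-16, 40, -13, -39, -43, -9, 34] -> [-43, -39, -16, -13, -9, 34, 40] -> [-43, -39, -16, -13, -9, 34, 40] -> [-43, -39, -13, -9] -> 4
  [37, -50, -35, -5, -50, -45, -11, 39, -9] -> [-50, -50, -45, -35, -11, -9, -5, 37, 39] -> [-50, -45, -35, -11, -9, -5, 37, 39] -> [-45, -35, -11, -9, -5, 37, 39] -> 7
  [-8, 28, 16] -> [-8, 16, 28] -> [-8, 16, 28] -> [] -> 0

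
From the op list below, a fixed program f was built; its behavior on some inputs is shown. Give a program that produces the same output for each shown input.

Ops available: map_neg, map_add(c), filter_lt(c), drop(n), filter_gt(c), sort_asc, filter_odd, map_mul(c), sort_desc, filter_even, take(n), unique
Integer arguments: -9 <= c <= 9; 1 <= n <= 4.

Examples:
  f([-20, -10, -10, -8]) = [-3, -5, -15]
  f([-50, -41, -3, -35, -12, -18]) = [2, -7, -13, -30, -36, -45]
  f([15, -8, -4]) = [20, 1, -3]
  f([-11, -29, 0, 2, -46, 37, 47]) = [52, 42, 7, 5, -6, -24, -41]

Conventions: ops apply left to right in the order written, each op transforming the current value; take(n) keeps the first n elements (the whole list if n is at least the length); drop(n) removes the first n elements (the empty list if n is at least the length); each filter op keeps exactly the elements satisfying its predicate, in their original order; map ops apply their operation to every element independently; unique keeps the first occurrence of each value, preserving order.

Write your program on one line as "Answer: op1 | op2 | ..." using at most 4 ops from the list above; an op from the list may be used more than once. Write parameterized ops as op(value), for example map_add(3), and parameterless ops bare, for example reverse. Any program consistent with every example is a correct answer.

map_add(5) | unique | sort_desc

Check, running the answer program on each example:
  [-20, -10, -10, -8] -> [-15, -5, -5, -3] -> [-15, -5, -3] -> [-3, -5, -15]
  [-50, -41, -3, -35, -12, -18] -> [-45, -36, 2, -30, -7, -13] -> [-45, -36, 2, -30, -7, -13] -> [2, -7, -13, -30, -36, -45]
  [15, -8, -4] -> [20, -3, 1] -> [20, -3, 1] -> [20, 1, -3]
  [-11, -29, 0, 2, -46, 37, 47] -> [-6, -24, 5, 7, -41, 42, 52] -> [-6, -24, 5, 7, -41, 42, 52] -> [52, 42, 7, 5, -6, -24, -41]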